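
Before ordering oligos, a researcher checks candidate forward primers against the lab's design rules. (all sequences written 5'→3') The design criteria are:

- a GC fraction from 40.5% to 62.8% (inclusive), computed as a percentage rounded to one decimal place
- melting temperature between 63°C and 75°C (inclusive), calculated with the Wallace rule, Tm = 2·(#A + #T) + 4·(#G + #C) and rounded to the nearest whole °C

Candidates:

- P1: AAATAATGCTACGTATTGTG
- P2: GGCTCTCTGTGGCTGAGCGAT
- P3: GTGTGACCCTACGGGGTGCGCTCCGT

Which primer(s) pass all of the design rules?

P2 only.

P1 (20 nt, A=7 T=7 G=4 C=2): GC 6/20 = 30.0%, outside 40.5–62.8% ✗; Tm = 2·14 + 4·6 = 52°C, outside 63–75°C ✗ — fails.
P2 (21 nt, A=2 T=6 G=8 C=5): GC 13/21 = 61.9% ✓; Tm = 2·8 + 4·13 = 68°C ✓ — passes.
P3 (26 nt, A=2 T=6 G=10 C=8): GC 18/26 = 69.2%, outside 40.5–62.8% ✗; Tm = 2·8 + 4·18 = 88°C, outside 63–75°C ✗ — fails.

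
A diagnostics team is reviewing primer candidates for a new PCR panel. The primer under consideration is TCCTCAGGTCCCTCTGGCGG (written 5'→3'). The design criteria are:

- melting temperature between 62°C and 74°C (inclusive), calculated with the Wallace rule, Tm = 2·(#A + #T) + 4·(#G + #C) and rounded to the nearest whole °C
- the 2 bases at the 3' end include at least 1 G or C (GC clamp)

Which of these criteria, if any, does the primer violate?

Meets all criteria.

Base counts: A=1, T=5, G=6, C=8 (length 20).
Tm: Tm = 2·6 + 4·14 = 68°C ✓
GC clamp: 3' end GG has 2 G/C ✓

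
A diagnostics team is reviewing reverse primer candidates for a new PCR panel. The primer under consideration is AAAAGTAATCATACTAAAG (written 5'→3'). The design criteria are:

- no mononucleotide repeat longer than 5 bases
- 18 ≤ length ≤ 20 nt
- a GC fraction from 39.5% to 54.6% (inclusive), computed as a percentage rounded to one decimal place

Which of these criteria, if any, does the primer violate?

Base counts: A=11, T=4, G=2, C=2 (length 19).
homopolymer run: longest run = 4 ✓
length: length 19 ✓
GC content: GC 4/19 = 21.1%, outside 39.5–54.6% ✗

Fails: GC content.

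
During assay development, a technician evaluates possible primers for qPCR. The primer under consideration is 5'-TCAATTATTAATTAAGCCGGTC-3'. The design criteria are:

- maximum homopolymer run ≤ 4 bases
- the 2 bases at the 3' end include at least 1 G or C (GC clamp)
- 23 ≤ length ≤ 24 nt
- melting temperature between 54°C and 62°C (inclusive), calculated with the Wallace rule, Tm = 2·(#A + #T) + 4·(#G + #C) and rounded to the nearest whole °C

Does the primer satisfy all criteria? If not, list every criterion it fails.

Fails: length.

Base counts: A=7, T=8, G=3, C=4 (length 22).
homopolymer run: longest run = 2 ✓
GC clamp: 3' end TC has 1 G/C ✓
length: length 22, outside 23–24 ✗
Tm: Tm = 2·15 + 4·7 = 58°C ✓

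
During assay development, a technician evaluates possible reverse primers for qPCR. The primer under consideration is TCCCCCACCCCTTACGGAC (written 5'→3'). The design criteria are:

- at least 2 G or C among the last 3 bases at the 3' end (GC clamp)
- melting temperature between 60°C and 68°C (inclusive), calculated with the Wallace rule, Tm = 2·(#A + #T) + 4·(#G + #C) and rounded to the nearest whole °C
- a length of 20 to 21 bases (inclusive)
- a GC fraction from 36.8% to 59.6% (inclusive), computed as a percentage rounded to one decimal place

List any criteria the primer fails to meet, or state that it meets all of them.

Fails: length, GC content.

Base counts: A=3, T=3, G=2, C=11 (length 19).
GC clamp: 3' end GAC has 2 G/C ✓
Tm: Tm = 2·6 + 4·13 = 64°C ✓
length: length 19, outside 20–21 ✗
GC content: GC 13/19 = 68.4%, outside 36.8–59.6% ✗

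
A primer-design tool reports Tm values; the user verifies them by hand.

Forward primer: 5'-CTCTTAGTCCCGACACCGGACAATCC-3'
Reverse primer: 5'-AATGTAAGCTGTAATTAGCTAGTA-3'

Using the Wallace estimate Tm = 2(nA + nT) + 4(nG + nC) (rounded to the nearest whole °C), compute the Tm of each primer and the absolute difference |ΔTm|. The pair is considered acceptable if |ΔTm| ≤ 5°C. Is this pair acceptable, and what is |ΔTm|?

Forward: A=6 T=5 G=4 C=11 → Tm = 2·11 + 4·15 = 82°C.
Reverse: A=9 T=8 G=5 C=2 → Tm = 2·17 + 4·7 = 62°C.
|ΔTm| = |82 − 62| = 20°C, > 5°C.

|ΔTm| = 20°C; the pair is not acceptable.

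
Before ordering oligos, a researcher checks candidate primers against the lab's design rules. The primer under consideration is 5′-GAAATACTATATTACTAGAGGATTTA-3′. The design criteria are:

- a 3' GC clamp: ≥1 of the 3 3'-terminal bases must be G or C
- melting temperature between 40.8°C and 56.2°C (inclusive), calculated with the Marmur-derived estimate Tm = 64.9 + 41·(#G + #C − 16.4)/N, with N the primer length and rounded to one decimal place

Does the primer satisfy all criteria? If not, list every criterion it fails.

Base counts: A=11, T=9, G=4, C=2 (length 26).
GC clamp: 3' end TTA has 0 G/C, need ≥1 ✗
Tm: Tm = 64.9 + 41·(6 − 16.4)/26 = 48.5°C ✓

Fails: GC clamp.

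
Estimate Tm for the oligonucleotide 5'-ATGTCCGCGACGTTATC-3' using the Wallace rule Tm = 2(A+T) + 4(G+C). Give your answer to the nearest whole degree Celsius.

Base counts: A=3, T=5, G=4, C=5 (length 17).
Tm = 2·(3+5) + 4·(4+5) = 2·8 + 4·9 = 16 + 36 = 52°C.

52°C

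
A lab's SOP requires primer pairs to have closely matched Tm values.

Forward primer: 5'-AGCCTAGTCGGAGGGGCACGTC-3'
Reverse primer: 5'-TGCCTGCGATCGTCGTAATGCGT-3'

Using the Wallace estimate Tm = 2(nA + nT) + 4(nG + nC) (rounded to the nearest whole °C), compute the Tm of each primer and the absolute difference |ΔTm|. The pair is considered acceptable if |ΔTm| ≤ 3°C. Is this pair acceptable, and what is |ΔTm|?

|ΔTm| = 2°C; the pair is acceptable.

Forward: A=4 T=3 G=9 C=6 → Tm = 2·7 + 4·15 = 74°C.
Reverse: A=3 T=7 G=7 C=6 → Tm = 2·10 + 4·13 = 72°C.
|ΔTm| = |74 − 72| = 2°C, ≤ 3°C.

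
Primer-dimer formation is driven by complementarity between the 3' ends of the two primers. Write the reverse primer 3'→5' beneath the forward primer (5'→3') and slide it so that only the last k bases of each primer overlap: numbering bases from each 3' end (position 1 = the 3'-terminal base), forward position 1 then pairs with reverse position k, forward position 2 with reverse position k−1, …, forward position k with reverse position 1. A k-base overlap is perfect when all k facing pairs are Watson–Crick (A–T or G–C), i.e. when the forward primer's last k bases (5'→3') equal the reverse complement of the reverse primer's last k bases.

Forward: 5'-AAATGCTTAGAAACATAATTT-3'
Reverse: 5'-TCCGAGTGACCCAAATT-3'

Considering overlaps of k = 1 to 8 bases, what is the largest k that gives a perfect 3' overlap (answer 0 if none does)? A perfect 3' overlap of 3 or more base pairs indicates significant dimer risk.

Longest perfect overlap: 5 complementary base pairs; significant dimer risk (threshold 3).

Last 8 bases (5'→3') — forward …CATAATTT, reverse …CCCAAATT.
Reverse complement of the reverse primer's last 8 bases: AATTTGGG; its first k bases are the reverse complement of the reverse primer's last k bases, so a perfect k-base overlap needs the forward primer's last k bases to equal them.
Comparing (forward last k vs required): k=1: T vs A ✗; k=2: TT vs AA ✗; k=3: TTT vs AAT ✗; k=4: ATTT vs AATT ✗; k=5: AATTT vs AATTT ✓; k=6: TAATTT vs AATTTG ✗; k=7: ATAATTT vs AATTTGG ✗; k=8: CATAATTT vs AATTTGGG ✗.
Only k = 5 is perfect, so the longest perfect 3' overlap is 5.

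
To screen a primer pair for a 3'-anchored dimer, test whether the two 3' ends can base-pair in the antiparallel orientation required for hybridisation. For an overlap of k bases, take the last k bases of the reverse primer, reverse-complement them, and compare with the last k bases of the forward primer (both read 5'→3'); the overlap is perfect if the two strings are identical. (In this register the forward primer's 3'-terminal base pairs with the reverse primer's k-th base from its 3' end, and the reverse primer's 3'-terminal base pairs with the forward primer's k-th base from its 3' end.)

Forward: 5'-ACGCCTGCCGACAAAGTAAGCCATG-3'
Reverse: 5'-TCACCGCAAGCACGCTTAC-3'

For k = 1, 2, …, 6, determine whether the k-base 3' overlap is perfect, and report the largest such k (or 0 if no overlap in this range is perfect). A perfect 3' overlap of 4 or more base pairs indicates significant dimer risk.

Last 6 bases (5'→3') — forward …GCCATG, reverse …GCTTAC.
Reverse complement of the reverse primer's last 6 bases: GTAAGC; its first k bases are the reverse complement of the reverse primer's last k bases, so a perfect k-base overlap needs the forward primer's last k bases to equal them.
Comparing (forward last k vs required): k=1: G vs G ✓; k=2: TG vs GT ✗; k=3: ATG vs GTA ✗; k=4: CATG vs GTAA ✗; k=5: CCATG vs GTAAG ✗; k=6: GCCATG vs GTAAGC ✗.
Only k = 1 is perfect, so the longest perfect 3' overlap is 1.

Longest perfect overlap: 1 complementary base pair; below the dimer-risk threshold (threshold 4).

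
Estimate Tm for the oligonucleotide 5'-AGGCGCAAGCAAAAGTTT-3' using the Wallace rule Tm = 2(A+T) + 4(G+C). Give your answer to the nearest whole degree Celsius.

Base counts: A=7, T=3, G=5, C=3 (length 18).
Tm = 2·(7+3) + 4·(5+3) = 2·10 + 4·8 = 20 + 32 = 52°C.

52°C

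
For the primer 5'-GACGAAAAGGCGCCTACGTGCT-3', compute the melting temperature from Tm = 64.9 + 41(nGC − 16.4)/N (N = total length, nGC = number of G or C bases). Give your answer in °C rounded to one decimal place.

Base counts: A=6, T=3, G=7, C=6; G+C = 13, N = 22.
Tm = 64.9 + 41·(13 − 16.4)/22 = 64.9 + -139.40/22 = 58.6°C.

58.6°C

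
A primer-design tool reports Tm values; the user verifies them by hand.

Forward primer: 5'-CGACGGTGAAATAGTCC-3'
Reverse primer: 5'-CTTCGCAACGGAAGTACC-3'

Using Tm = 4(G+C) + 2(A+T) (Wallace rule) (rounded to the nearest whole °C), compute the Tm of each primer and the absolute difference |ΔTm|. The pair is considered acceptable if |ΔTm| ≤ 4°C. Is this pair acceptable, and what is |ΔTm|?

Forward: A=5 T=3 G=5 C=4 → Tm = 2·8 + 4·9 = 52°C.
Reverse: A=5 T=3 G=4 C=6 → Tm = 2·8 + 4·10 = 56°C.
|ΔTm| = |52 − 56| = 4°C, ≤ 4°C.

|ΔTm| = 4°C; the pair is acceptable.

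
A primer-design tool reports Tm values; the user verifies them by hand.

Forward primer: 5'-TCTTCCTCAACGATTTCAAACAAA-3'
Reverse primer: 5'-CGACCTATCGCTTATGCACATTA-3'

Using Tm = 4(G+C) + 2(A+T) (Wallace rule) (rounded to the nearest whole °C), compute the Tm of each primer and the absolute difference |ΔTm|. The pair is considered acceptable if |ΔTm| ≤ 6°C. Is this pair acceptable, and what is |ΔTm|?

Forward: A=9 T=7 G=1 C=7 → Tm = 2·16 + 4·8 = 64°C.
Reverse: A=6 T=7 G=3 C=7 → Tm = 2·13 + 4·10 = 66°C.
|ΔTm| = |64 − 66| = 2°C, ≤ 6°C.

|ΔTm| = 2°C; the pair is acceptable.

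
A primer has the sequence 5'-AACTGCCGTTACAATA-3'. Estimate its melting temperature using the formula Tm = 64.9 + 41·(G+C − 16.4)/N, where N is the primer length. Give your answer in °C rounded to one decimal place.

Base counts: A=6, T=4, G=2, C=4; G+C = 6, N = 16.
Tm = 64.9 + 41·(6 − 16.4)/16 = 64.9 + -426.40/16 = 38.3°C.

38.3°C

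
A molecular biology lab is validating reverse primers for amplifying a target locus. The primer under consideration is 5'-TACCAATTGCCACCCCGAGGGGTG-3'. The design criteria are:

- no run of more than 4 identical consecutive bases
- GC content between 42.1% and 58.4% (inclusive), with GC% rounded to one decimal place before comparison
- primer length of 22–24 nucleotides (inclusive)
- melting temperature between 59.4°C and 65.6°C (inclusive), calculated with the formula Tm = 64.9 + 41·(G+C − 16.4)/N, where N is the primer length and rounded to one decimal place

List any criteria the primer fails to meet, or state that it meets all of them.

Fails: GC content.

Base counts: A=5, T=4, G=7, C=8 (length 24).
homopolymer run: longest run = 4 ✓
GC content: GC 15/24 = 62.5%, outside 42.1–58.4% ✗
length: length 24 ✓
Tm: Tm = 64.9 + 41·(15 − 16.4)/24 = 62.5°C ✓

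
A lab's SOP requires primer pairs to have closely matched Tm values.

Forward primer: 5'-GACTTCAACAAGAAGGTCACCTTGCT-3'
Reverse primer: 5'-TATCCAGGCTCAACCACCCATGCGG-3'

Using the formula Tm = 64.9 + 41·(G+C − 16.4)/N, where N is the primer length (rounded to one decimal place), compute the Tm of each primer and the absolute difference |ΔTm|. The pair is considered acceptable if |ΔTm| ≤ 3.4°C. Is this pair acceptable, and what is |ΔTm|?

|ΔTm| = 4.6°C; the pair is not acceptable.

Forward: G+C = 12, N = 26 → Tm = 64.9 + 41·(12 − 16.4)/26 = 58.0°C.
Reverse: G+C = 15, N = 25 → Tm = 64.9 + 41·(15 − 16.4)/25 = 62.6°C.
|ΔTm| = |58.0 − 62.6| = 4.6°C, > 3.4°C.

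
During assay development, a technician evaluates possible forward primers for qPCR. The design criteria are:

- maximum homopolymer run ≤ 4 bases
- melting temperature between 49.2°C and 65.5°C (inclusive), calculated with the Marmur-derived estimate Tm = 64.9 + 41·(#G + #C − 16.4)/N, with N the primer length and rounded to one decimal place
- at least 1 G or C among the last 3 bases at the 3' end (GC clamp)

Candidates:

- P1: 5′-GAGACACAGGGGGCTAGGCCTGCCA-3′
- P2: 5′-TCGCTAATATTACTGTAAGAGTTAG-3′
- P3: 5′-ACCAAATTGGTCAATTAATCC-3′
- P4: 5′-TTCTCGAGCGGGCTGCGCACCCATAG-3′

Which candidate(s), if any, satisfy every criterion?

P1 (25 nt, A=6 T=2 G=10 C=7): longest run = 5, exceeds 4 ✗; Tm = 64.9 + 41·(17 − 16.4)/25 = 65.9°C, outside 49.2–65.5°C ✗; 3' end CCA has 2 G/C ✓ — fails.
P2 (25 nt, A=8 T=9 G=5 C=3): longest run = 2 ✓; Tm = 64.9 + 41·(8 − 16.4)/25 = 51.1°C ✓; 3' end TAG has 1 G/C ✓ — passes.
P3 (21 nt, A=8 T=6 G=2 C=5): longest run = 3 ✓; Tm = 64.9 + 41·(7 − 16.4)/21 = 46.5°C, outside 49.2–65.5°C ✗; 3' end TCC has 2 G/C ✓ — fails.
P4 (26 nt, A=4 T=5 G=8 C=9): longest run = 3 ✓; Tm = 64.9 + 41·(17 − 16.4)/26 = 65.8°C, outside 49.2–65.5°C ✗; 3' end TAG has 1 G/C ✓ — fails.

P2 only.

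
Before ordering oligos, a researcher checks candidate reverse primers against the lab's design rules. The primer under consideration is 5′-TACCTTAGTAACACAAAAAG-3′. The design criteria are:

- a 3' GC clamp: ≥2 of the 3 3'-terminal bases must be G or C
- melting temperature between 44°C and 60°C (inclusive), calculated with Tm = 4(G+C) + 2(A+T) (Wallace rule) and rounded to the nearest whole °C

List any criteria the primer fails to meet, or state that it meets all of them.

Fails: GC clamp.

Base counts: A=10, T=4, G=2, C=4 (length 20).
GC clamp: 3' end AAG has 1 G/C, need ≥2 ✗
Tm: Tm = 2·14 + 4·6 = 52°C ✓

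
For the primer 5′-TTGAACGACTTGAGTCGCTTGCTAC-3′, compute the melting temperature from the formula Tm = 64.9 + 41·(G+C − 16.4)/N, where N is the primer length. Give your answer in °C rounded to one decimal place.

57.7°C

Base counts: A=5, T=8, G=6, C=6; G+C = 12, N = 25.
Tm = 64.9 + 41·(12 − 16.4)/25 = 64.9 + -180.40/25 = 57.7°C.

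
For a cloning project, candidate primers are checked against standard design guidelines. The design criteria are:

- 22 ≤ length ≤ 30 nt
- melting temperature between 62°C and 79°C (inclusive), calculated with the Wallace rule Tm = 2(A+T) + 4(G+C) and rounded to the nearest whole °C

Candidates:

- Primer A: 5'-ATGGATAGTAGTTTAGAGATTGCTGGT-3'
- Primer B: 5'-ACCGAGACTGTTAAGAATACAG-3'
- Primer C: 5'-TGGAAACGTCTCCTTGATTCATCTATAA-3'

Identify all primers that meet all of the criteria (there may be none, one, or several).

Primer A, Primer B and Primer C.

Primer A (27 nt, A=7 T=10 G=9 C=1): length 27 ✓; Tm = 2·17 + 4·10 = 74°C ✓ — passes.
Primer B (22 nt, A=9 T=4 G=5 C=4): length 22 ✓; Tm = 2·13 + 4·9 = 62°C ✓ — passes.
Primer C (28 nt, A=8 T=10 G=4 C=6): length 28 ✓; Tm = 2·18 + 4·10 = 76°C ✓ — passes.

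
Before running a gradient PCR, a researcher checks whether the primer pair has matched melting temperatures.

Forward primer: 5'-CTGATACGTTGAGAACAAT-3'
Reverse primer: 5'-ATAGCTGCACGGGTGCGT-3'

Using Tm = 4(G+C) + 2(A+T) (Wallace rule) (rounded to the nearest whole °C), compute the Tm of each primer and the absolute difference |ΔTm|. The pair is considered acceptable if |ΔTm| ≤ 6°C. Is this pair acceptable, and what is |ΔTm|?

|ΔTm| = 6°C; the pair is acceptable.

Forward: A=7 T=5 G=4 C=3 → Tm = 2·12 + 4·7 = 52°C.
Reverse: A=3 T=4 G=7 C=4 → Tm = 2·7 + 4·11 = 58°C.
|ΔTm| = |52 − 58| = 6°C, ≤ 6°C.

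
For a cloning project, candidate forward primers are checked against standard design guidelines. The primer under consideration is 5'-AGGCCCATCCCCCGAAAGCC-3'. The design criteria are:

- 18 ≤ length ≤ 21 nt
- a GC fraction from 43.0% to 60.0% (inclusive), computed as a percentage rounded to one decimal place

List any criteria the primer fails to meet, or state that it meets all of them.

Fails: GC content.

Base counts: A=5, T=1, G=4, C=10 (length 20).
length: length 20 ✓
GC content: GC 14/20 = 70.0%, outside 43.0–60.0% ✗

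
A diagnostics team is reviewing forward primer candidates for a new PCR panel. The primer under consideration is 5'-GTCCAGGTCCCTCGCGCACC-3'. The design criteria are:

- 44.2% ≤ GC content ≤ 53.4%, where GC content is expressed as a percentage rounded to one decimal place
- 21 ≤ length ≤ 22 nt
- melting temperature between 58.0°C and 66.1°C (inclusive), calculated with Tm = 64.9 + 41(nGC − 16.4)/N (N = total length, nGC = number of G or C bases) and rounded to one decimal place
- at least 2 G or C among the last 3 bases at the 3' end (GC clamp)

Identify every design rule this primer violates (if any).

Fails: GC content, length.

Base counts: A=2, T=3, G=5, C=10 (length 20).
GC content: GC 15/20 = 75.0%, outside 44.2–53.4% ✗
length: length 20, outside 21–22 ✗
Tm: Tm = 64.9 + 41·(15 − 16.4)/20 = 62.0°C ✓
GC clamp: 3' end ACC has 2 G/C ✓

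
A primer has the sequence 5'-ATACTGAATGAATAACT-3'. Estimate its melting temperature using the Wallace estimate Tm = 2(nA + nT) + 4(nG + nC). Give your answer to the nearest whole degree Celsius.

Base counts: A=8, T=5, G=2, C=2 (length 17).
Tm = 2·(8+5) + 4·(2+2) = 2·13 + 4·4 = 26 + 16 = 42°C.

42°C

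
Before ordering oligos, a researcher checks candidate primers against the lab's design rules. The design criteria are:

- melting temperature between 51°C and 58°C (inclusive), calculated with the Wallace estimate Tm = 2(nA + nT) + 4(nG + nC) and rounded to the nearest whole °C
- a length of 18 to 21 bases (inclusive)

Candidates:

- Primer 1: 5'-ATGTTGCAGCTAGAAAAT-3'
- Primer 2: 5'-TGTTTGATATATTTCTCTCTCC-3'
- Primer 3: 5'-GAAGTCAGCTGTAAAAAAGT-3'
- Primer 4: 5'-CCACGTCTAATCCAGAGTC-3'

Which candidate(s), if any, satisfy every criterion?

Primer 1 (18 nt, A=7 T=5 G=4 C=2): Tm = 2·12 + 4·6 = 48°C, outside 51–58°C ✗; length 18 ✓ — fails.
Primer 2 (22 nt, A=3 T=12 G=2 C=5): Tm = 2·15 + 4·7 = 58°C ✓; length 22, outside 18–21 ✗ — fails.
Primer 3 (20 nt, A=9 T=4 G=5 C=2): Tm = 2·13 + 4·7 = 54°C ✓; length 20 ✓ — passes.
Primer 4 (19 nt, A=5 T=4 G=3 C=7): Tm = 2·9 + 4·10 = 58°C ✓; length 19 ✓ — passes.

Primer 3 and Primer 4.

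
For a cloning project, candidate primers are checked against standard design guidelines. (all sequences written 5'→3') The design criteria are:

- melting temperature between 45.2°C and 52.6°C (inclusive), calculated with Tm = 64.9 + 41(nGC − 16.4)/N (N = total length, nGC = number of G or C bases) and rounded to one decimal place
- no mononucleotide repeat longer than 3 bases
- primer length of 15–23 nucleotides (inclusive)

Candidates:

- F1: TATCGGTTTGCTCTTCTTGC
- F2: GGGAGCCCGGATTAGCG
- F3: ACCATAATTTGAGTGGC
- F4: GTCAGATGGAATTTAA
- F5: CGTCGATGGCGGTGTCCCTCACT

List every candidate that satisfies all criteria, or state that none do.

F1 only.

F1 (20 nt, A=1 T=10 G=4 C=5): Tm = 64.9 + 41·(9 − 16.4)/20 = 49.7°C ✓; longest run = 3 ✓; length 20 ✓ — passes.
F2 (17 nt, A=3 T=2 G=8 C=4): Tm = 64.9 + 41·(12 − 16.4)/17 = 54.3°C, outside 45.2–52.6°C ✗; longest run = 3 ✓; length 17 ✓ — fails.
F3 (17 nt, A=5 T=5 G=4 C=3): Tm = 64.9 + 41·(7 − 16.4)/17 = 42.2°C, outside 45.2–52.6°C ✗; longest run = 3 ✓; length 17 ✓ — fails.
F4 (16 nt, A=6 T=5 G=4 C=1): Tm = 64.9 + 41·(5 − 16.4)/16 = 35.7°C, outside 45.2–52.6°C ✗; longest run = 3 ✓; length 16 ✓ — fails.
F5 (23 nt, A=2 T=6 G=7 C=8): Tm = 64.9 + 41·(15 − 16.4)/23 = 62.4°C, outside 45.2–52.6°C ✗; longest run = 3 ✓; length 23 ✓ — fails.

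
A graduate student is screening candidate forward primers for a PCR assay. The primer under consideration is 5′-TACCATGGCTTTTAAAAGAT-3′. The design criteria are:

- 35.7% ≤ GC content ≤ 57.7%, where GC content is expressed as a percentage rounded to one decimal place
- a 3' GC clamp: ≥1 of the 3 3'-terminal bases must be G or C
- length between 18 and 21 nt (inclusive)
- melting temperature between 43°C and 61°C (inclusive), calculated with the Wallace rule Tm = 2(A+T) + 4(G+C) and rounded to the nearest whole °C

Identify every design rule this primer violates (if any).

Base counts: A=7, T=7, G=3, C=3 (length 20).
GC content: GC 6/20 = 30.0%, outside 35.7–57.7% ✗
GC clamp: 3' end GAT has 1 G/C ✓
length: length 20 ✓
Tm: Tm = 2·14 + 4·6 = 52°C ✓

Fails: GC content.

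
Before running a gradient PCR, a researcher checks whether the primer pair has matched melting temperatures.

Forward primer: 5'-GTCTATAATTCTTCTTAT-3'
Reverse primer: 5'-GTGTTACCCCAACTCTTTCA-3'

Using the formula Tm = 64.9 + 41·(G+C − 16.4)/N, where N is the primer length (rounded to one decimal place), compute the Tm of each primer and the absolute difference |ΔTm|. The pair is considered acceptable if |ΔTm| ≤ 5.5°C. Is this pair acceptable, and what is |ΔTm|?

|ΔTm| = 13.0°C; the pair is not acceptable.

Forward: G+C = 4, N = 18 → Tm = 64.9 + 41·(4 − 16.4)/18 = 36.7°C.
Reverse: G+C = 9, N = 20 → Tm = 64.9 + 41·(9 − 16.4)/20 = 49.7°C.
|ΔTm| = |36.7 − 49.7| = 13.0°C, > 5.5°C.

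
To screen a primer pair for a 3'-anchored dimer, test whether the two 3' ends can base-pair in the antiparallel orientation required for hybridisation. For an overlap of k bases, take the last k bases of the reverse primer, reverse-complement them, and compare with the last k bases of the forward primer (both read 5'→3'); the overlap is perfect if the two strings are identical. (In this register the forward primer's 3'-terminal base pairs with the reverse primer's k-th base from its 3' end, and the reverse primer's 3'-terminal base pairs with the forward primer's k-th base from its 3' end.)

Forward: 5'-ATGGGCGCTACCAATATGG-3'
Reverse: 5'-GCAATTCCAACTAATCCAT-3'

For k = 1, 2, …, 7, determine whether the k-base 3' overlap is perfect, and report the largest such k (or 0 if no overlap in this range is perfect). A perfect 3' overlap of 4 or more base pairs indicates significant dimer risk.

Longest perfect overlap: 4 complementary base pairs; significant dimer risk (threshold 4).

Last 7 bases (5'→3') — forward …AATATGG, reverse …AATCCAT.
Reverse complement of the reverse primer's last 7 bases: ATGGATT; its first k bases are the reverse complement of the reverse primer's last k bases, so a perfect k-base overlap needs the forward primer's last k bases to equal them.
Comparing (forward last k vs required): k=1: G vs A ✗; k=2: GG vs AT ✗; k=3: TGG vs ATG ✗; k=4: ATGG vs ATGG ✓; k=5: TATGG vs ATGGA ✗; k=6: ATATGG vs ATGGAT ✗; k=7: AATATGG vs ATGGATT ✗.
Only k = 4 is perfect, so the longest perfect 3' overlap is 4.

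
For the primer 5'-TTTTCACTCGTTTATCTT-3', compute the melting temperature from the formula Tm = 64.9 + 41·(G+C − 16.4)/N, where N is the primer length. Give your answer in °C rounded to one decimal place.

38.9°C

Base counts: A=2, T=11, G=1, C=4; G+C = 5, N = 18.
Tm = 64.9 + 41·(5 − 16.4)/18 = 64.9 + -467.40/18 = 38.9°C.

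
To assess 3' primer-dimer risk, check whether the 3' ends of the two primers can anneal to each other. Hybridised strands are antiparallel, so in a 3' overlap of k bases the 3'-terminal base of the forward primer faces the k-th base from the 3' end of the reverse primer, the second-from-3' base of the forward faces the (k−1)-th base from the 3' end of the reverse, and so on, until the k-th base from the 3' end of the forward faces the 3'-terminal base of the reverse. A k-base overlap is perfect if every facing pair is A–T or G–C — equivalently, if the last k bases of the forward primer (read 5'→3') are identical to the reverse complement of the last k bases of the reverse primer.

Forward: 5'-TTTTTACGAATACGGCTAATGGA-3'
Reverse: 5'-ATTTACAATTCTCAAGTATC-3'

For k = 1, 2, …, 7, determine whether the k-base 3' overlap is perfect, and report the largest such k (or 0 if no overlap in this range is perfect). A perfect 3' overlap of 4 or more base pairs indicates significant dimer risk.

Longest perfect overlap: 2 complementary base pairs; below the dimer-risk threshold (threshold 4).

Last 7 bases (5'→3') — forward …TAATGGA, reverse …AAGTATC.
Reverse complement of the reverse primer's last 7 bases: GATACTT; its first k bases are the reverse complement of the reverse primer's last k bases, so a perfect k-base overlap needs the forward primer's last k bases to equal them.
Comparing (forward last k vs required): k=1: A vs G ✗; k=2: GA vs GA ✓; k=3: GGA vs GAT ✗; k=4: TGGA vs GATA ✗; k=5: ATGGA vs GATAC ✗; k=6: AATGGA vs GATACT ✗; k=7: TAATGGA vs GATACTT ✗.
Only k = 2 is perfect, so the longest perfect 3' overlap is 2.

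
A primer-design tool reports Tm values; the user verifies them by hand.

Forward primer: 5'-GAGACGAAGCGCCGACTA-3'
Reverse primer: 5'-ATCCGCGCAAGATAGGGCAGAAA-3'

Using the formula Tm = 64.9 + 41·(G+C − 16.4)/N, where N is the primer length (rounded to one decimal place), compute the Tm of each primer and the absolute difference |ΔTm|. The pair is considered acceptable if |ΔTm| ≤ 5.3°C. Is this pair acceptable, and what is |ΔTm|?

Forward: G+C = 11, N = 18 → Tm = 64.9 + 41·(11 − 16.4)/18 = 52.6°C.
Reverse: G+C = 12, N = 23 → Tm = 64.9 + 41·(12 − 16.4)/23 = 57.1°C.
|ΔTm| = |52.6 − 57.1| = 4.5°C, ≤ 5.3°C.

|ΔTm| = 4.5°C; the pair is acceptable.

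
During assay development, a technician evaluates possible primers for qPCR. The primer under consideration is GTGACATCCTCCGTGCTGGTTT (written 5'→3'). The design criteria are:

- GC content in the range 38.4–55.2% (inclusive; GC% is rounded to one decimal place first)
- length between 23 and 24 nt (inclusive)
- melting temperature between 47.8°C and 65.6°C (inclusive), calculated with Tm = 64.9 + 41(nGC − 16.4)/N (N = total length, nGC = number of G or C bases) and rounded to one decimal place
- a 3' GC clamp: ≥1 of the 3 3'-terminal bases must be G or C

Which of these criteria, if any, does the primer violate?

Fails: length, GC clamp.

Base counts: A=2, T=8, G=6, C=6 (length 22).
GC content: GC 12/22 = 54.5% ✓
length: length 22, outside 23–24 ✗
Tm: Tm = 64.9 + 41·(12 − 16.4)/22 = 56.7°C ✓
GC clamp: 3' end TTT has 0 G/C, need ≥1 ✗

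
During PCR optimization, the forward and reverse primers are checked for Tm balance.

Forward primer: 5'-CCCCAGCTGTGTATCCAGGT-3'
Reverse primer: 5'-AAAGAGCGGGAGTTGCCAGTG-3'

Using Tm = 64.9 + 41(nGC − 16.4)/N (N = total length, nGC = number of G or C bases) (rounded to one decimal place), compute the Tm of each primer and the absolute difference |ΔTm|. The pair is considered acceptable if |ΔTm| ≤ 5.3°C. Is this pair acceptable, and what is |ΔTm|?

Forward: G+C = 12, N = 20 → Tm = 64.9 + 41·(12 − 16.4)/20 = 55.9°C.
Reverse: G+C = 12, N = 21 → Tm = 64.9 + 41·(12 − 16.4)/21 = 56.3°C.
|ΔTm| = |55.9 − 56.3| = 0.4°C, ≤ 5.3°C.

|ΔTm| = 0.4°C; the pair is acceptable.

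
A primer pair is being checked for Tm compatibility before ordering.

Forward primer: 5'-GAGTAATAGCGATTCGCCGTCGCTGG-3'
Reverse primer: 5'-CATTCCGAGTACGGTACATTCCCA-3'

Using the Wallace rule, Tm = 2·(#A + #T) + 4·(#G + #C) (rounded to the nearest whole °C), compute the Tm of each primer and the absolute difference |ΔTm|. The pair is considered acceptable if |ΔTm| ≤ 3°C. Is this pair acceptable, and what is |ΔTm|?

|ΔTm| = 10°C; the pair is not acceptable.

Forward: A=5 T=6 G=9 C=6 → Tm = 2·11 + 4·15 = 82°C.
Reverse: A=6 T=6 G=4 C=8 → Tm = 2·12 + 4·12 = 72°C.
|ΔTm| = |82 − 72| = 10°C, > 3°C.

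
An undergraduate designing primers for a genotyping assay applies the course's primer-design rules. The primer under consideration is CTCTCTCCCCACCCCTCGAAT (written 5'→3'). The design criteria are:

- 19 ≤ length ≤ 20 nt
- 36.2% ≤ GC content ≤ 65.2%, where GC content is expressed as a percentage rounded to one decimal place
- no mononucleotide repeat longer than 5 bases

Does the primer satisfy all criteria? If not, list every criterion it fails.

Fails: length.

Base counts: A=3, T=5, G=1, C=12 (length 21).
length: length 21, outside 19–20 ✗
GC content: GC 13/21 = 61.9% ✓
homopolymer run: longest run = 4 ✓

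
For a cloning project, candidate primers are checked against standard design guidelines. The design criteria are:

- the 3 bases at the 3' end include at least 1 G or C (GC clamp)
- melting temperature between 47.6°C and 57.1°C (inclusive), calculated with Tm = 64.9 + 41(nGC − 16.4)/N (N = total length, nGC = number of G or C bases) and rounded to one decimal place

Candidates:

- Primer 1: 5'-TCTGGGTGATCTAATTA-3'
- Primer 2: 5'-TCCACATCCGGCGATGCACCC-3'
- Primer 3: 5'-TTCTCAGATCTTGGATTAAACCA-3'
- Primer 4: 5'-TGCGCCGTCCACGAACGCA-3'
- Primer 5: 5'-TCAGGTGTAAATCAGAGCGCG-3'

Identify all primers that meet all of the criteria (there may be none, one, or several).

Primer 1 (17 nt, A=4 T=7 G=4 C=2): 3' end TTA has 0 G/C, need ≥1 ✗; Tm = 64.9 + 41·(6 − 16.4)/17 = 39.8°C, outside 47.6–57.1°C ✗ — fails.
Primer 2 (21 nt, A=4 T=3 G=4 C=10): 3' end CCC has 3 G/C ✓; Tm = 64.9 + 41·(14 − 16.4)/21 = 60.2°C, outside 47.6–57.1°C ✗ — fails.
Primer 3 (23 nt, A=7 T=8 G=3 C=5): 3' end CCA has 2 G/C ✓; Tm = 64.9 + 41·(8 − 16.4)/23 = 49.9°C ✓ — passes.
Primer 4 (19 nt, A=4 T=2 G=5 C=8): 3' end GCA has 2 G/C ✓; Tm = 64.9 + 41·(13 − 16.4)/19 = 57.6°C, outside 47.6–57.1°C ✗ — fails.
Primer 5 (21 nt, A=6 T=4 G=7 C=4): 3' end GCG has 3 G/C ✓; Tm = 64.9 + 41·(11 − 16.4)/21 = 54.4°C ✓ — passes.

Primer 3 and Primer 5.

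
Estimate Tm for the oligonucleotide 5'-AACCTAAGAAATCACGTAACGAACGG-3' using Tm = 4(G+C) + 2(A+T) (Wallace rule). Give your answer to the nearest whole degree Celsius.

Base counts: A=12, T=3, G=5, C=6 (length 26).
Tm = 2·(12+3) + 4·(5+6) = 2·15 + 4·11 = 30 + 44 = 74°C.

74°C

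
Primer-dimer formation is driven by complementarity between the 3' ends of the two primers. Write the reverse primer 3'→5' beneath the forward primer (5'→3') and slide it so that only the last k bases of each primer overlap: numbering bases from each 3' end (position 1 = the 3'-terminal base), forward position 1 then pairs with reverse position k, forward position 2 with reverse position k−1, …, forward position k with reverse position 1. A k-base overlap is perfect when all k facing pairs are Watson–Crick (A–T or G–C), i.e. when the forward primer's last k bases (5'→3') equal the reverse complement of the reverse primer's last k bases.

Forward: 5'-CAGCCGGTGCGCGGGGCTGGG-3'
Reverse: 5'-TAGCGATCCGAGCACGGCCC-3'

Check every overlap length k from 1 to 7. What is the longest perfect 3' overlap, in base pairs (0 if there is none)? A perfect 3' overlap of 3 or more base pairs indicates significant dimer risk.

Last 7 bases (5'→3') — forward …GGCTGGG, reverse …ACGGCCC.
Reverse complement of the reverse primer's last 7 bases: GGGCCGT; its first k bases are the reverse complement of the reverse primer's last k bases, so a perfect k-base overlap needs the forward primer's last k bases to equal them.
Comparing (forward last k vs required): k=1: G vs G ✓; k=2: GG vs GG ✓; k=3: GGG vs GGG ✓; k=4: TGGG vs GGGC ✗; k=5: CTGGG vs GGGCC ✗; k=6: GCTGGG vs GGGCCG ✗; k=7: GGCTGGG vs GGGCCGT ✗.
Perfect overlaps at k = 1, 2, 3; the largest is 3.

Longest perfect overlap: 3 complementary base pairs; significant dimer risk (threshold 3).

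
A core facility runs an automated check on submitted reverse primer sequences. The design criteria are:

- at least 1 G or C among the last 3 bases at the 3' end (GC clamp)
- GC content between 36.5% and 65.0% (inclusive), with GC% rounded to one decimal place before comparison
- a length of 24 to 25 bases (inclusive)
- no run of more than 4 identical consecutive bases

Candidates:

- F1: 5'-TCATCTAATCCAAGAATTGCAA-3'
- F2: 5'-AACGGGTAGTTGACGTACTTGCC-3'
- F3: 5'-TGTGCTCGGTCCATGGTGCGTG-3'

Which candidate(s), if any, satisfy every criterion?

None of the candidates satisfy all criteria.

F1 (22 nt, A=9 T=6 G=2 C=5): 3' end CAA has 1 G/C ✓; GC 7/22 = 31.8%, outside 36.5–65.0% ✗; length 22, outside 24–25 ✗; longest run = 2 ✓ — fails.
F2 (23 nt, A=5 T=6 G=7 C=5): 3' end GCC has 3 G/C ✓; GC 12/23 = 52.2% ✓; length 23, outside 24–25 ✗; longest run = 3 ✓ — fails.
F3 (22 nt, A=1 T=7 G=9 C=5): 3' end GTG has 2 G/C ✓; GC 14/22 = 63.6% ✓; length 22, outside 24–25 ✗; longest run = 2 ✓ — fails.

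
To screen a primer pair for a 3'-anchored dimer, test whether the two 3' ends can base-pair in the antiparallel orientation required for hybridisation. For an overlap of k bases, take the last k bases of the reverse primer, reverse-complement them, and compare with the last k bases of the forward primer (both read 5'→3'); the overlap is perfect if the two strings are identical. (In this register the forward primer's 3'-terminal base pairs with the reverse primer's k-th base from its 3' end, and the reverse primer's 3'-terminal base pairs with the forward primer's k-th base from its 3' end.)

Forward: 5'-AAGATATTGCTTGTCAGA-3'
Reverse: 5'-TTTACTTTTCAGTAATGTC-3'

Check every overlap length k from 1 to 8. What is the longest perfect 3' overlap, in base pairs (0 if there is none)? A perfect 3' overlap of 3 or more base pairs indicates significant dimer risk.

Last 8 bases (5'→3') — forward …TTGTCAGA, reverse …GTAATGTC.
Reverse complement of the reverse primer's last 8 bases: GACATTAC; its first k bases are the reverse complement of the reverse primer's last k bases, so a perfect k-base overlap needs the forward primer's last k bases to equal them.
Comparing (forward last k vs required): k=1: A vs G ✗; k=2: GA vs GA ✓; k=3: AGA vs GAC ✗; k=4: CAGA vs GACA ✗; k=5: TCAGA vs GACAT ✗; k=6: GTCAGA vs GACATT ✗; k=7: TGTCAGA vs GACATTA ✗; k=8: TTGTCAGA vs GACATTAC ✗.
Only k = 2 is perfect, so the longest perfect 3' overlap is 2.

Longest perfect overlap: 2 complementary base pairs; below the dimer-risk threshold (threshold 3).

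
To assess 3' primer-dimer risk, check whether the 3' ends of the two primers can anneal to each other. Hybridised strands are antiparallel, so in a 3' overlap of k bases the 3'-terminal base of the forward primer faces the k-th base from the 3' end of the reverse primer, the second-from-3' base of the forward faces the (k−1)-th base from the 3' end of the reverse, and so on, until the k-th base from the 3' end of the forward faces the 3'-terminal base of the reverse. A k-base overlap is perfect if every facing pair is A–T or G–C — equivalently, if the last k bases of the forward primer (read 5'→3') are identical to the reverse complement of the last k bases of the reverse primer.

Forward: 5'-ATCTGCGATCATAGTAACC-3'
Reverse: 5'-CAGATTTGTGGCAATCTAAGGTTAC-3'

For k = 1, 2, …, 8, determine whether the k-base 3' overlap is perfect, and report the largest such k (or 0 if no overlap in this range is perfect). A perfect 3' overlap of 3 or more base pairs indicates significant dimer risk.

Longest perfect overlap: 6 complementary base pairs; significant dimer risk (threshold 3).

Last 8 bases (5'→3') — forward …TAGTAACC, reverse …AAGGTTAC.
Reverse complement of the reverse primer's last 8 bases: GTAACCTT; its first k bases are the reverse complement of the reverse primer's last k bases, so a perfect k-base overlap needs the forward primer's last k bases to equal them.
Comparing (forward last k vs required): k=1: C vs G ✗; k=2: CC vs GT ✗; k=3: ACC vs GTA ✗; k=4: AACC vs GTAA ✗; k=5: TAACC vs GTAAC ✗; k=6: GTAACC vs GTAACC ✓; k=7: AGTAACC vs GTAACCT ✗; k=8: TAGTAACC vs GTAACCTT ✗.
Only k = 6 is perfect, so the longest perfect 3' overlap is 6.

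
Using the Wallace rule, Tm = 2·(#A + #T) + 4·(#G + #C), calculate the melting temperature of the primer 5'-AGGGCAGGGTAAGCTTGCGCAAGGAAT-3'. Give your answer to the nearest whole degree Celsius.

Base counts: A=8, T=4, G=11, C=4 (length 27).
Tm = 2·(8+4) + 4·(11+4) = 2·12 + 4·15 = 24 + 60 = 84°C.

84°C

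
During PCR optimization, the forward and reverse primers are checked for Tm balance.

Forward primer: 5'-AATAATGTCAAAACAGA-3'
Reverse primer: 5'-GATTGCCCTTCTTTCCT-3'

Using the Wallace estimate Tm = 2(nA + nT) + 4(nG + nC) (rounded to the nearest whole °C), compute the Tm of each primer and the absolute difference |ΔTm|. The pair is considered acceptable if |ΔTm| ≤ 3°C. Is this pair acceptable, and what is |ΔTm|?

Forward: A=10 T=3 G=2 C=2 → Tm = 2·13 + 4·4 = 42°C.
Reverse: A=1 T=8 G=2 C=6 → Tm = 2·9 + 4·8 = 50°C.
|ΔTm| = |42 − 50| = 8°C, > 3°C.

|ΔTm| = 8°C; the pair is not acceptable.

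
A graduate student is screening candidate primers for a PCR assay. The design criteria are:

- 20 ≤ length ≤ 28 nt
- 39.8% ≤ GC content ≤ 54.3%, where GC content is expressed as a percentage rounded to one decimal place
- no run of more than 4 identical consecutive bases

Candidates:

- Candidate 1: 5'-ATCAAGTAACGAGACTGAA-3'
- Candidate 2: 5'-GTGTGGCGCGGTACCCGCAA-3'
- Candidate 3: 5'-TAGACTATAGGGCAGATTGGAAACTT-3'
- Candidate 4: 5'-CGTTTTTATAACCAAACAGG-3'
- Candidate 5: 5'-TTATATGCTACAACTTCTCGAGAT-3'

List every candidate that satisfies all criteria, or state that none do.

Candidate 1 (19 nt, A=9 T=3 G=4 C=3): length 19, outside 20–28 ✗; GC 7/19 = 36.8%, outside 39.8–54.3% ✗; longest run = 2 ✓ — fails.
Candidate 2 (20 nt, A=3 T=3 G=8 C=6): length 20 ✓; GC 14/20 = 70.0%, outside 39.8–54.3% ✗; longest run = 3 ✓ — fails.
Candidate 3 (26 nt, A=9 T=7 G=7 C=3): length 26 ✓; GC 10/26 = 38.5%, outside 39.8–54.3% ✗; longest run = 3 ✓ — fails.
Candidate 4 (20 nt, A=7 T=6 G=3 C=4): length 20 ✓; GC 7/20 = 35.0%, outside 39.8–54.3% ✗; longest run = 5, exceeds 4 ✗ — fails.
Candidate 5 (24 nt, A=7 T=9 G=3 C=5): length 24 ✓; GC 8/24 = 33.3%, outside 39.8–54.3% ✗; longest run = 2 ✓ — fails.

None of the candidates satisfy all criteria.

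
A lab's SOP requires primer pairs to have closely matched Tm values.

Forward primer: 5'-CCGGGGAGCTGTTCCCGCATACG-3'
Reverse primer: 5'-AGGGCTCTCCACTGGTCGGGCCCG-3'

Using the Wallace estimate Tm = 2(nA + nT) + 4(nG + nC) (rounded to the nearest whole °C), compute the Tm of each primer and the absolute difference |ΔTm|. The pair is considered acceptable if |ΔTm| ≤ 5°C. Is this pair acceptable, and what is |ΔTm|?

Forward: A=3 T=4 G=8 C=8 → Tm = 2·7 + 4·16 = 78°C.
Reverse: A=2 T=4 G=9 C=9 → Tm = 2·6 + 4·18 = 84°C.
|ΔTm| = |78 − 84| = 6°C, > 5°C.

|ΔTm| = 6°C; the pair is not acceptable.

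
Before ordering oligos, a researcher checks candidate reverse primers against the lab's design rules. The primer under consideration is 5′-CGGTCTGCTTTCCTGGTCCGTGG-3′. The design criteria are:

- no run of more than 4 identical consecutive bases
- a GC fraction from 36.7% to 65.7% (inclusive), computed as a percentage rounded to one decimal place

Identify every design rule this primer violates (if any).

Meets all criteria.

Base counts: A=0, T=8, G=8, C=7 (length 23).
homopolymer run: longest run = 3 ✓
GC content: GC 15/23 = 65.2% ✓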